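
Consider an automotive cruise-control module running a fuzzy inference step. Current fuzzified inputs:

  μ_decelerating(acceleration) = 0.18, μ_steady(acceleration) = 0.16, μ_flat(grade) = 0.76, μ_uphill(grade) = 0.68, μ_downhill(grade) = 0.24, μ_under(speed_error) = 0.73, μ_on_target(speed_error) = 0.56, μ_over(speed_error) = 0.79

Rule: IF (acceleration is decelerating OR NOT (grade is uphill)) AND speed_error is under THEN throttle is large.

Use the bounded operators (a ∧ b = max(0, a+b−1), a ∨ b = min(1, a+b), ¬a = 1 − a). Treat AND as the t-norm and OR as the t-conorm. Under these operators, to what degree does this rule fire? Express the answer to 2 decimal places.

0.23

firing strength: (decelerating=0.18 OR ¬uphill=1−0.68=0.32) = 0.50; AND[max(0, a+b−1)] with under=0.73 → w = 0.23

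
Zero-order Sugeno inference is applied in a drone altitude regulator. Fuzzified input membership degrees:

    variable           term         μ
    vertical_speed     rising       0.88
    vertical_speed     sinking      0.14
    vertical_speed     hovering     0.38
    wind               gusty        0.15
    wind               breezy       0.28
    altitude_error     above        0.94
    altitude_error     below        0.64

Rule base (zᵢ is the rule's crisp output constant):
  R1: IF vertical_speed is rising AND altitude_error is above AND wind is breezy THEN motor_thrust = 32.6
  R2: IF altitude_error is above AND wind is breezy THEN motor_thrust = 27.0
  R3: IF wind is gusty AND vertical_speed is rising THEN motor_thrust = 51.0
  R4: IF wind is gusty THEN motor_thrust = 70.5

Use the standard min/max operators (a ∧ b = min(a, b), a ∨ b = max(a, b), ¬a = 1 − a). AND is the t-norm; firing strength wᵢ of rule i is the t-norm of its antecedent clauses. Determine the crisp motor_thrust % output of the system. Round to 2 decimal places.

40.60

R1 (z=32.6): rising=0.88, above=0.94, breezy=0.28; AND[min(a, b)] → w = 0.28
R2 (z=27.0): above=0.94, breezy=0.28; AND[min(a, b)] → w = 0.28
R3 (z=51.0): gusty=0.15, rising=0.88; AND[min(a, b)] → w = 0.15
R4 (z=70.5): gusty=0.15 → w = 0.15
Weighted average = (0.28·32.6 + 0.28·27.0 + 0.15·51.0 + 0.15·70.5) / (0.28 + 0.28 + 0.15 + 0.15)
  = 34.9130 / 0.8600 = 40.60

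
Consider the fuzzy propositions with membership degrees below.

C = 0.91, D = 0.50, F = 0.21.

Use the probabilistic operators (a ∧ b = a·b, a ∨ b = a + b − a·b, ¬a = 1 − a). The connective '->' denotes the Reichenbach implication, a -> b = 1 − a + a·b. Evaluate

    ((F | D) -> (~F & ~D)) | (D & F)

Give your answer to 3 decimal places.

F | D = a + b − a·b on (0.2100, 0.5000) = 0.6050
~F = 1 − 0.2100 = 0.7900
~D = 1 − 0.5000 = 0.5000
~F & ~D = a·b on (0.7900, 0.5000) = 0.3950
(F | D) -> (~F & ~D)  [Reichenbach: 1 − a + a·b] with a=0.6050, b=0.3950 → 0.6340
D & F = a·b on (0.5000, 0.2100) = 0.1050
((F | D) -> (~F & ~D)) | (D & F) = a + b − a·b on (0.6340, 0.1050) = 0.6724

0.672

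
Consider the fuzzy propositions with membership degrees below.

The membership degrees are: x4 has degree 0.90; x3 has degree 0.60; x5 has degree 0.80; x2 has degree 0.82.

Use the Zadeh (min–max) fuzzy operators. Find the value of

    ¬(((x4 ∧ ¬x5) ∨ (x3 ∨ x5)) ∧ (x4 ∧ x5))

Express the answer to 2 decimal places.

0.20

¬x5 = 1 − 0.80 = 0.20
x4 ∧ ¬x5 = min(a, b) on (0.90, 0.20) = 0.20
x3 ∨ x5 = max(a, b) on (0.60, 0.80) = 0.80
(x4 ∧ ¬x5) ∨ (x3 ∨ x5) = max(a, b) on (0.20, 0.80) = 0.80
x4 ∧ x5 = min(a, b) on (0.90, 0.80) = 0.80
((x4 ∧ ¬x5) ∨ (x3 ∨ x5)) ∧ (x4 ∧ x5) = min(a, b) on (0.80, 0.80) = 0.80
¬(((x4 ∧ ¬x5) ∨ (x3 ∨ x5)) ∧ (x4 ∧ x5)) = 1 − 0.80 = 0.20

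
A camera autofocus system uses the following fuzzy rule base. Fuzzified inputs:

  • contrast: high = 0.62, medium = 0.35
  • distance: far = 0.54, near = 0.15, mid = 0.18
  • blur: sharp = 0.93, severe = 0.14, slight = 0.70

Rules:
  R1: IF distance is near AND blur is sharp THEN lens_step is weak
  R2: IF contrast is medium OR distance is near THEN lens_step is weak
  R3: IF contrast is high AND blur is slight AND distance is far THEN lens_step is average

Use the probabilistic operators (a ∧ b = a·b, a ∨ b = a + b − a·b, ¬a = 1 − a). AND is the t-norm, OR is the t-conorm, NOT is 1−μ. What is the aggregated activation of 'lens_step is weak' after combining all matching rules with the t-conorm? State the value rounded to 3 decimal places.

0.525

R1: near=0.15, sharp=0.93; AND[a·b] → w = 0.1395
R2: medium=0.35, near=0.15; OR[a + b − a·b] → w = 0.4475
R3: high=0.62, slight=0.70, far=0.54; AND[a·b] → w = 0.2344
Rules with consequent 'weak': {R1, R2} → strengths 0.1395, 0.4475
Aggregate via t-conorm [a + b − a·b]: 0.5246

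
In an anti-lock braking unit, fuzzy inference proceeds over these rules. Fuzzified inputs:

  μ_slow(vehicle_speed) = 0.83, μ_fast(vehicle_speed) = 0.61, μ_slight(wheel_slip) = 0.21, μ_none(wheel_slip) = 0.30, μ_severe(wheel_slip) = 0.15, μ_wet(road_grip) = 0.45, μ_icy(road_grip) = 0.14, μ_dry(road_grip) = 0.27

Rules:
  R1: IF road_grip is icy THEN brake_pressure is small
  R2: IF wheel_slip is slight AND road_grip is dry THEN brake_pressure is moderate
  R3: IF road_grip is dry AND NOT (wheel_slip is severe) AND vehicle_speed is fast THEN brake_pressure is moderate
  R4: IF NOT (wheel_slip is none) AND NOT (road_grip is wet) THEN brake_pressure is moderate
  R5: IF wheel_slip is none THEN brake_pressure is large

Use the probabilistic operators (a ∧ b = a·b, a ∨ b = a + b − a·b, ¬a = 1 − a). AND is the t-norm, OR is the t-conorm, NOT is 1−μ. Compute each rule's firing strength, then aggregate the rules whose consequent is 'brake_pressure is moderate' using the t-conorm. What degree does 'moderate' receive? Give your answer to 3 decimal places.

R1: icy=0.14 → w = 0.1400
R2: slight=0.21, dry=0.27; AND[a·b] → w = 0.0567
R3: dry=0.27, ¬severe=1−0.15=0.85, fast=0.61; AND[a·b] → w = 0.1400
R4: ¬none=1−0.30=0.70, ¬wet=1−0.45=0.55; AND[a·b] → w = 0.3850
R5: none=0.30 → w = 0.3000
Rules with consequent 'moderate': {R2, R3, R4} → strengths 0.0567, 0.1400, 0.3850
Aggregate via t-conorm [a + b − a·b]: 0.5011

0.501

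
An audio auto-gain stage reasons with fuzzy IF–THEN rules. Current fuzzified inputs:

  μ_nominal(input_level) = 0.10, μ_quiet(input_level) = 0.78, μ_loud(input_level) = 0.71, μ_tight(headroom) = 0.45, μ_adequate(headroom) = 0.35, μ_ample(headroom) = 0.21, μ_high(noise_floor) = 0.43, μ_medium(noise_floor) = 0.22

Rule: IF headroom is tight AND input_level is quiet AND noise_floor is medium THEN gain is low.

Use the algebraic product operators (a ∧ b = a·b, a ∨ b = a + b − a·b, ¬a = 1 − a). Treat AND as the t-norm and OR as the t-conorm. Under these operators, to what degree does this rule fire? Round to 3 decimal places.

0.077

firing strength: tight=0.45, quiet=0.78, medium=0.22; AND[a·b] → w = 0.0772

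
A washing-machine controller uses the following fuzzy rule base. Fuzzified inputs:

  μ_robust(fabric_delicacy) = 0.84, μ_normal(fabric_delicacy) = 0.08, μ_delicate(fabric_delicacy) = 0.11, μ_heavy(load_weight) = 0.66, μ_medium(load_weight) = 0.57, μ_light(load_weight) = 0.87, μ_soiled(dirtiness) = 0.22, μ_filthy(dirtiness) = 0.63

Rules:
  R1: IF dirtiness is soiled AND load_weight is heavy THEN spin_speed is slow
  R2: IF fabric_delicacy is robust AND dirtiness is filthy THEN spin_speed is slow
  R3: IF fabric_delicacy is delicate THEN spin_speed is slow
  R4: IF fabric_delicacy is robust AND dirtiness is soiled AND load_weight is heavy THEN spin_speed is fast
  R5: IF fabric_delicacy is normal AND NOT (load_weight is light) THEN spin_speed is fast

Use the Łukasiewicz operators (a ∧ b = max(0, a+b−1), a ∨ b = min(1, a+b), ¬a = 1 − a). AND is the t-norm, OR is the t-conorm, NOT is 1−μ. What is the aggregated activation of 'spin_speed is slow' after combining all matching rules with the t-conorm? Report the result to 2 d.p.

R1: soiled=0.22, heavy=0.66; AND[max(0, a+b−1)] → w = 0.00
R2: robust=0.84, filthy=0.63; AND[max(0, a+b−1)] → w = 0.47
R3: delicate=0.11 → w = 0.11
R4: robust=0.84, soiled=0.22, heavy=0.66; AND[max(0, a+b−1)] → w = 0.00
R5: normal=0.08, ¬light=1−0.87=0.13; AND[max(0, a+b−1)] → w = 0.00
Rules with consequent 'slow': {R1, R2, R3} → strengths 0.00, 0.47, 0.11
Aggregate via t-conorm [min(1, a+b)]: 0.58

0.58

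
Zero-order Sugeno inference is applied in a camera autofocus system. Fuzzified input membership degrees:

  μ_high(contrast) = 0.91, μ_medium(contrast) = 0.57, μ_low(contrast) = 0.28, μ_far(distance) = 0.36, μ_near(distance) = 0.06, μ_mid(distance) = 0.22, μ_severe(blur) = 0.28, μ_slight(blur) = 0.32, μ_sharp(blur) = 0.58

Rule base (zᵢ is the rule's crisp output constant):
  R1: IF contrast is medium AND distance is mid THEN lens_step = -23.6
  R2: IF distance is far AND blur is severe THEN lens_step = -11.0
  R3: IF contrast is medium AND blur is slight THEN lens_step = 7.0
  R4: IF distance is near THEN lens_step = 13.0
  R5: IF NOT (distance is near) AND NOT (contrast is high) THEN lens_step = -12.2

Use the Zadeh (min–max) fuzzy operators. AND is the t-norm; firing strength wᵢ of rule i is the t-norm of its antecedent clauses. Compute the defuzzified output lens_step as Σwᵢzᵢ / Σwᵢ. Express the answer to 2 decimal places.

-6.55

R1 (z=-23.6): medium=0.57, mid=0.22; AND[min(a, b)] → w = 0.22
R2 (z=-11.0): far=0.36, severe=0.28; AND[min(a, b)] → w = 0.28
R3 (z=7.0): medium=0.57, slight=0.32; AND[min(a, b)] → w = 0.32
R4 (z=13.0): near=0.06 → w = 0.06
R5 (z=-12.2): ¬near=1−0.06=0.94, ¬high=1−0.91=0.09; AND[min(a, b)] → w = 0.09
Weighted average = (0.22·-23.6 + 0.28·-11.0 + 0.32·7.0 + 0.06·13.0 + 0.09·-12.2) / (0.22 + 0.28 + 0.32 + 0.06 + 0.09)
  = -6.3500 / 0.9700 = -6.55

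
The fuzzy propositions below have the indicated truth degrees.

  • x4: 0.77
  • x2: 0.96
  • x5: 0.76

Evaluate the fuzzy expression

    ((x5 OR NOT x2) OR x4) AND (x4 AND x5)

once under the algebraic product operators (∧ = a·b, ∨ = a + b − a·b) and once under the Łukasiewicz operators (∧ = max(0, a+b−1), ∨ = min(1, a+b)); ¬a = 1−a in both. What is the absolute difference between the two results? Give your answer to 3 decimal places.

0.024

Under algebraic product:
  NOT x2 = 1 − 0.9600 = 0.0400
  x5 OR NOT x2 = a + b − a·b on (0.7600, 0.0400) = 0.7696
  (x5 OR NOT x2) OR x4 = a + b − a·b on (0.7696, 0.7700) = 0.9470
  x4 AND x5 = a·b on (0.7700, 0.7600) = 0.5852
  ((x5 OR NOT x2) OR x4) AND (x4 AND x5) = a·b on (0.9470, 0.5852) = 0.5542
  → value = 0.5542
Under Łukasiewicz:
  NOT x2 = 1 − 0.96 = 0.04
  x5 OR NOT x2 = min(1, a+b) on (0.76, 0.04) = 0.80
  (x5 OR NOT x2) OR x4 = min(1, a+b) on (0.80, 0.77) = 1.00
  x4 AND x5 = max(0, a+b−1) on (0.77, 0.76) = 0.53
  ((x5 OR NOT x2) OR x4) AND (x4 AND x5) = max(0, a+b−1) on (1.00, 0.53) = 0.53
  → value = 0.5300
|0.5542 − 0.5300| = 0.024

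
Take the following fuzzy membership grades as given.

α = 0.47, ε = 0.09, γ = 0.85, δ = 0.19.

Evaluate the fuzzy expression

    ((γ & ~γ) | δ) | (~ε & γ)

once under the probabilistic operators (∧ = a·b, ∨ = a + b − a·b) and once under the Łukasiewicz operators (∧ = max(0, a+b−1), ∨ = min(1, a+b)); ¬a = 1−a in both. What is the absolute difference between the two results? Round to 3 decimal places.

0.110

Under probabilistic:
  ~γ = 1 − 0.8500 = 0.1500
  γ & ~γ = a·b on (0.8500, 0.1500) = 0.1275
  (γ & ~γ) | δ = a + b − a·b on (0.1275, 0.1900) = 0.2933
  ~ε = 1 − 0.0900 = 0.9100
  ~ε & γ = a·b on (0.9100, 0.8500) = 0.7735
  ((γ & ~γ) | δ) | (~ε & γ) = a + b − a·b on (0.2933, 0.7735) = 0.8399
  → value = 0.8399
Under Łukasiewicz:
  ~γ = 1 − 0.85 = 0.15
  γ & ~γ = max(0, a+b−1) on (0.85, 0.15) = 0.00
  (γ & ~γ) | δ = min(1, a+b) on (0.00, 0.19) = 0.19
  ~ε = 1 − 0.09 = 0.91
  ~ε & γ = max(0, a+b−1) on (0.91, 0.85) = 0.76
  ((γ & ~γ) | δ) | (~ε & γ) = min(1, a+b) on (0.19, 0.76) = 0.95
  → value = 0.9500
|0.8399 − 0.9500| = 0.110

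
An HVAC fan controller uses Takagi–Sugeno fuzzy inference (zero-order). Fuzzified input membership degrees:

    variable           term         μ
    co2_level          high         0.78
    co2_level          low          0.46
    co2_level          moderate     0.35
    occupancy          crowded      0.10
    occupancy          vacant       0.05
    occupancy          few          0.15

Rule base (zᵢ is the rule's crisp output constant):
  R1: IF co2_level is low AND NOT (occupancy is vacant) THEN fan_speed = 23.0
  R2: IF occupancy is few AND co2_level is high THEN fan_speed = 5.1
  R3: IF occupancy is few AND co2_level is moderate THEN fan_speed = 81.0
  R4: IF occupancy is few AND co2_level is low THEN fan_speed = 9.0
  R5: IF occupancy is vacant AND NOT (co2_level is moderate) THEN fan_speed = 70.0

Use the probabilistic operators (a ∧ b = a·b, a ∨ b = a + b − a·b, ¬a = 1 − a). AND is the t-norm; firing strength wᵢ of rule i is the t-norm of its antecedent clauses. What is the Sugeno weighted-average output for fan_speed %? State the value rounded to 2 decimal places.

25.14

R1 (z=23.0): low=0.46, ¬vacant=1−0.05=0.95; AND[a·b] → w = 0.4370
R2 (z=5.1): few=0.15, high=0.78; AND[a·b] → w = 0.1170
R3 (z=81.0): few=0.15, moderate=0.35; AND[a·b] → w = 0.0525
R4 (z=9.0): few=0.15, low=0.46; AND[a·b] → w = 0.0690
R5 (z=70.0): vacant=0.05, ¬moderate=1−0.35=0.65; AND[a·b] → w = 0.0325
Weighted average = (0.4370·23.0 + 0.1170·5.1 + 0.0525·81.0 + 0.0690·9.0 + 0.0325·70.0) / (0.4370 + 0.1170 + 0.0525 + 0.0690 + 0.0325)
  = 17.7962 / 0.7080 = 25.14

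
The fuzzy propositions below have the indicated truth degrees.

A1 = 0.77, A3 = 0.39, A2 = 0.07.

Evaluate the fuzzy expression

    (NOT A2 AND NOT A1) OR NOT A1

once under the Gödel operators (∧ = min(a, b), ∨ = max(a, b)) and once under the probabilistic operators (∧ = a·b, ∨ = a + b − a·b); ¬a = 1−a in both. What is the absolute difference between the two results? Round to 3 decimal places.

Under Gödel:
  NOT A2 = 1 − 0.07 = 0.93
  NOT A1 = 1 − 0.77 = 0.23
  NOT A2 AND NOT A1 = min(a, b) on (0.93, 0.23) = 0.23
  NOT A1 = 1 − 0.77 = 0.23
  (NOT A2 AND NOT A1) OR NOT A1 = max(a, b) on (0.23, 0.23) = 0.23
  → value = 0.2300
Under probabilistic:
  NOT A2 = 1 − 0.0700 = 0.9300
  NOT A1 = 1 − 0.7700 = 0.2300
  NOT A2 AND NOT A1 = a·b on (0.9300, 0.2300) = 0.2139
  NOT A1 = 1 − 0.7700 = 0.2300
  (NOT A2 AND NOT A1) OR NOT A1 = a + b − a·b on (0.2139, 0.2300) = 0.3947
  → value = 0.3947
|0.2300 − 0.3947| = 0.165

0.165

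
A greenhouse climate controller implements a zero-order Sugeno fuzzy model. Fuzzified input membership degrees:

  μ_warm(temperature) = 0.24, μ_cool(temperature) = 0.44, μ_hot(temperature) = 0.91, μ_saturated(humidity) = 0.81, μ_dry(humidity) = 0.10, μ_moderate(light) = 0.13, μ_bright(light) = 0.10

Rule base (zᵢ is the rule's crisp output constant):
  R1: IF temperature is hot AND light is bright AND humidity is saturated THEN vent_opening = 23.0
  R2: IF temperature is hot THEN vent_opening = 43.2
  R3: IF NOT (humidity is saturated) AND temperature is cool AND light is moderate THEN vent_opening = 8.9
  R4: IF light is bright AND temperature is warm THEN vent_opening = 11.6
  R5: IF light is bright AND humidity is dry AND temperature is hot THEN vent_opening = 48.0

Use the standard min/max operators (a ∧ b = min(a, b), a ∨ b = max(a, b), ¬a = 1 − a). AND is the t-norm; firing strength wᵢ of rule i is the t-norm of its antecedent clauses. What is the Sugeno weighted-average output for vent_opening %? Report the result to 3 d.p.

R1 (z=23.0): hot=0.91, bright=0.10, saturated=0.81; AND[min(a, b)] → w = 0.10
R2 (z=43.2): hot=0.91 → w = 0.91
R3 (z=8.9): ¬saturated=1−0.81=0.19, cool=0.44, moderate=0.13; AND[min(a, b)] → w = 0.13
R4 (z=11.6): bright=0.10, warm=0.24; AND[min(a, b)] → w = 0.10
R5 (z=48.0): bright=0.10, dry=0.10, hot=0.91; AND[min(a, b)] → w = 0.10
Weighted average = (0.10·23.0 + 0.91·43.2 + 0.13·8.9 + 0.10·11.6 + 0.10·48.0) / (0.10 + 0.91 + 0.13 + 0.10 + 0.10)
  = 48.7290 / 1.3400 = 36.365

36.365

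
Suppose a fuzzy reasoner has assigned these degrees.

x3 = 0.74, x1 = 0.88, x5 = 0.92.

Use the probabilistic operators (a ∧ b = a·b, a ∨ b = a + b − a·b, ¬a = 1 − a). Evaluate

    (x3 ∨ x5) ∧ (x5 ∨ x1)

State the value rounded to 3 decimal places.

0.970

x3 ∨ x5 = a + b − a·b on (0.7400, 0.9200) = 0.9792
x5 ∨ x1 = a + b − a·b on (0.9200, 0.8800) = 0.9904
(x3 ∨ x5) ∧ (x5 ∨ x1) = a·b on (0.9792, 0.9904) = 0.9698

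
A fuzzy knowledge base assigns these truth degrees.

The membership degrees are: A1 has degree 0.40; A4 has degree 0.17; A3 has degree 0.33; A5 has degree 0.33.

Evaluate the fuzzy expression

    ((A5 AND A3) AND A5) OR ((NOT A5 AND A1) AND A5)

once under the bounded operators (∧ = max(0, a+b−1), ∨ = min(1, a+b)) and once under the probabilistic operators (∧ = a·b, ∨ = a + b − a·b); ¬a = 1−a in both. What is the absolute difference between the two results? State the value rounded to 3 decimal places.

Under bounded:
  A5 AND A3 = max(0, a+b−1) on (0.33, 0.33) = 0.00
  (A5 AND A3) AND A5 = max(0, a+b−1) on (0.00, 0.33) = 0.00
  NOT A5 = 1 − 0.33 = 0.67
  NOT A5 AND A1 = max(0, a+b−1) on (0.67, 0.40) = 0.07
  (NOT A5 AND A1) AND A5 = max(0, a+b−1) on (0.07, 0.33) = 0.00
  ((A5 AND A3) AND A5) OR ((NOT A5 AND A1) AND A5) = min(1, a+b) on (0.00, 0.00) = 0.00
  → value = 0.0000
Under probabilistic:
  A5 AND A3 = a·b on (0.3300, 0.3300) = 0.1089
  (A5 AND A3) AND A5 = a·b on (0.1089, 0.3300) = 0.0359
  NOT A5 = 1 − 0.3300 = 0.6700
  NOT A5 AND A1 = a·b on (0.6700, 0.4000) = 0.2680
  (NOT A5 AND A1) AND A5 = a·b on (0.2680, 0.3300) = 0.0884
  ((A5 AND A3) AND A5) OR ((NOT A5 AND A1) AND A5) = a + b − a·b on (0.0359, 0.0884) = 0.1212
  → value = 0.1212
|0.0000 − 0.1212| = 0.121

0.121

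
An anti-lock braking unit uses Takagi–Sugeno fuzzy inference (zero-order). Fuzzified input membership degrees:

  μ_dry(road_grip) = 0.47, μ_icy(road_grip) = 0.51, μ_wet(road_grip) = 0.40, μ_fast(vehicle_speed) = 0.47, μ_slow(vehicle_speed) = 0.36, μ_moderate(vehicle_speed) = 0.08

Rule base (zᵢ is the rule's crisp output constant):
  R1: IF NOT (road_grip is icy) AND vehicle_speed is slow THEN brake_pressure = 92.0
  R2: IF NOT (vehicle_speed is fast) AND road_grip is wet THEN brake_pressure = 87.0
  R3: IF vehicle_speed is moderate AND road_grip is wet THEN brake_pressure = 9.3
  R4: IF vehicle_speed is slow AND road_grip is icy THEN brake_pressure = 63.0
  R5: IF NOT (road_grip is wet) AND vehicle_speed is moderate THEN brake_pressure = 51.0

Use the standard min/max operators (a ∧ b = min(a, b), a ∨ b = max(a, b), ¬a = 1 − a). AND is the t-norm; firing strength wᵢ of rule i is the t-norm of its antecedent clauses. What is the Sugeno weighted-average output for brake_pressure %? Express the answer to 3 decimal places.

74.550

R1 (z=92.0): ¬icy=1−0.51=0.49, slow=0.36; AND[min(a, b)] → w = 0.36
R2 (z=87.0): ¬fast=1−0.47=0.53, wet=0.40; AND[min(a, b)] → w = 0.40
R3 (z=9.3): moderate=0.08, wet=0.40; AND[min(a, b)] → w = 0.08
R4 (z=63.0): slow=0.36, icy=0.51; AND[min(a, b)] → w = 0.36
R5 (z=51.0): ¬wet=1−0.40=0.60, moderate=0.08; AND[min(a, b)] → w = 0.08
Weighted average = (0.36·92.0 + 0.40·87.0 + 0.08·9.3 + 0.36·63.0 + 0.08·51.0) / (0.36 + 0.40 + 0.08 + 0.36 + 0.08)
  = 95.4240 / 1.2800 = 74.550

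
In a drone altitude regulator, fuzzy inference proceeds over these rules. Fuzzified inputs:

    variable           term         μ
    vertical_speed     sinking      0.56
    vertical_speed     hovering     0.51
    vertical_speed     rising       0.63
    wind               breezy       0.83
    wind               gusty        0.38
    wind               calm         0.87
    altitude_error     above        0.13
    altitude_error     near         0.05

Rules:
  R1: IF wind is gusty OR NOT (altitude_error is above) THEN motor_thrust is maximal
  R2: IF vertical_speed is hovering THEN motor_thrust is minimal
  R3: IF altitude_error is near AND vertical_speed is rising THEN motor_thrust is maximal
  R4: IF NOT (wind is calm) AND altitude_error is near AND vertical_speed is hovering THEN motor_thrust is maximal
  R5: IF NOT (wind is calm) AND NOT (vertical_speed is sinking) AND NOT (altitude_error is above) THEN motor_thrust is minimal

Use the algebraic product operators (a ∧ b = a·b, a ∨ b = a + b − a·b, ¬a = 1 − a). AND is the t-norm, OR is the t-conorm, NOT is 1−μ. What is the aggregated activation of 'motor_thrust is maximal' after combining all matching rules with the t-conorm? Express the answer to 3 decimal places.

0.922

R1: gusty=0.38, ¬above=1−0.13=0.87; OR[a + b − a·b] → w = 0.9194
R2: hovering=0.51 → w = 0.5100
R3: near=0.05, rising=0.63; AND[a·b] → w = 0.0315
R4: ¬calm=1−0.87=0.13, near=0.05, hovering=0.51; AND[a·b] → w = 0.0033
R5: ¬calm=1−0.87=0.13, ¬sinking=1−0.56=0.44, ¬above=1−0.13=0.87; AND[a·b] → w = 0.0498
Rules with consequent 'maximal': {R1, R3, R4} → strengths 0.9194, 0.0315, 0.0033
Aggregate via t-conorm [a + b − a·b]: 0.9222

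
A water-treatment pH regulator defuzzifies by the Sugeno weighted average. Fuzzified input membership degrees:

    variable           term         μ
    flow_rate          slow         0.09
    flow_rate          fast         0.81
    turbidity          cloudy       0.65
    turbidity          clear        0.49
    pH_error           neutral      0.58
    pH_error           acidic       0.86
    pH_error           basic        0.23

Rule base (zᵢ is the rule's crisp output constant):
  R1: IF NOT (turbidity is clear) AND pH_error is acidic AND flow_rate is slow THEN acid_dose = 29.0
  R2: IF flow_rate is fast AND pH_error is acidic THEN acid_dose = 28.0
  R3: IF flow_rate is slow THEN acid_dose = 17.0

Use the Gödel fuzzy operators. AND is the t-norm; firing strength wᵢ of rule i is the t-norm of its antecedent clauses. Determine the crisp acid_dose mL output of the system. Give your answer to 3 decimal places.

R1 (z=29.0): ¬clear=1−0.49=0.51, acidic=0.86, slow=0.09; AND[min(a, b)] → w = 0.09
R2 (z=28.0): fast=0.81, acidic=0.86; AND[min(a, b)] → w = 0.81
R3 (z=17.0): slow=0.09 → w = 0.09
Weighted average = (0.09·29.0 + 0.81·28.0 + 0.09·17.0) / (0.09 + 0.81 + 0.09)
  = 26.8200 / 0.9900 = 27.091

27.091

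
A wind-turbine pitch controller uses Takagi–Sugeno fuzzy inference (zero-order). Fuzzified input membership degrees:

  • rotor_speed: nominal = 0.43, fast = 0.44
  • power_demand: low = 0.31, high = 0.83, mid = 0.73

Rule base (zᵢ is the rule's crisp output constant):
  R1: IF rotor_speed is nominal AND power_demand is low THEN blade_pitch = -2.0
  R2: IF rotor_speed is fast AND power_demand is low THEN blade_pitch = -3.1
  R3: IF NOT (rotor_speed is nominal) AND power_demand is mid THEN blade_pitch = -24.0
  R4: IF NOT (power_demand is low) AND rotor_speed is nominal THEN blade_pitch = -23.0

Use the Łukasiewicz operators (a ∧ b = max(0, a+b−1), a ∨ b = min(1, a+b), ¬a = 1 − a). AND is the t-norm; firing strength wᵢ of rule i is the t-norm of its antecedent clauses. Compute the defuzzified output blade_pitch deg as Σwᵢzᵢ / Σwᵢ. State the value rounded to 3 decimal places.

R1 (z=-2.0): nominal=0.43, low=0.31; AND[max(0, a+b−1)] → w = 0.00
R2 (z=-3.1): fast=0.44, low=0.31; AND[max(0, a+b−1)] → w = 0.00
R3 (z=-24.0): ¬nominal=1−0.43=0.57, mid=0.73; AND[max(0, a+b−1)] → w = 0.30
R4 (z=-23.0): ¬low=1−0.31=0.69, nominal=0.43; AND[max(0, a+b−1)] → w = 0.12
Weighted average = (0.00·-2.0 + 0.00·-3.1 + 0.30·-24.0 + 0.12·-23.0) / (0.00 + 0.00 + 0.30 + 0.12)
  = -9.9600 / 0.4200 = -23.714

-23.714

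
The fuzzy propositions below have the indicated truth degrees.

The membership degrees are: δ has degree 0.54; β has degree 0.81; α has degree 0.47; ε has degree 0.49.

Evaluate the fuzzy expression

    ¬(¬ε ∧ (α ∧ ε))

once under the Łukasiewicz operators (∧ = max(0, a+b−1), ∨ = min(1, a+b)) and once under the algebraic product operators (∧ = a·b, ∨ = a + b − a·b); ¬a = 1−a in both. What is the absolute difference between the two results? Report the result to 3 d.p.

Under Łukasiewicz:
  ¬ε = 1 − 0.49 = 0.51
  α ∧ ε = max(0, a+b−1) on (0.47, 0.49) = 0.00
  ¬ε ∧ (α ∧ ε) = max(0, a+b−1) on (0.51, 0.00) = 0.00
  ¬(¬ε ∧ (α ∧ ε)) = 1 − 0.00 = 1.00
  → value = 1.0000
Under algebraic product:
  ¬ε = 1 − 0.4900 = 0.5100
  α ∧ ε = a·b on (0.4700, 0.4900) = 0.2303
  ¬ε ∧ (α ∧ ε) = a·b on (0.5100, 0.2303) = 0.1175
  ¬(¬ε ∧ (α ∧ ε)) = 1 − 0.1175 = 0.8825
  → value = 0.8825
|1.0000 − 0.8825| = 0.117

0.117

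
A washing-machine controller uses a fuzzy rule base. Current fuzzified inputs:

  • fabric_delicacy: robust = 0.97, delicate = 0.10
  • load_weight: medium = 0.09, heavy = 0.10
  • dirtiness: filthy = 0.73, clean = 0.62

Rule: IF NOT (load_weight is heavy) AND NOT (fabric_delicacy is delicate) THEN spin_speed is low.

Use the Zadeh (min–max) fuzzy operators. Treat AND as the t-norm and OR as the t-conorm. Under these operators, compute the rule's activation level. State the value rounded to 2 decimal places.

0.90

firing strength: ¬heavy=1−0.10=0.90, ¬delicate=1−0.10=0.90; AND[min(a, b)] → w = 0.90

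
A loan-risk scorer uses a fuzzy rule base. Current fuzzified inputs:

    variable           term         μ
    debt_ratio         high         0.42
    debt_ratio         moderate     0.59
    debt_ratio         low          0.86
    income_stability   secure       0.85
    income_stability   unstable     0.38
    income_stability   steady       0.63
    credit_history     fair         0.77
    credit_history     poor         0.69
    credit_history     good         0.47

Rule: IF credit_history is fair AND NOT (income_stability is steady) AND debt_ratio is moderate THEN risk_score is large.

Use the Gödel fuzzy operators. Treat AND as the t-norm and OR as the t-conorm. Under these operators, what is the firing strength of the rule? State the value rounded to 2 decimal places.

firing strength: fair=0.77, ¬steady=1−0.63=0.37, moderate=0.59; AND[min(a, b)] → w = 0.37

0.37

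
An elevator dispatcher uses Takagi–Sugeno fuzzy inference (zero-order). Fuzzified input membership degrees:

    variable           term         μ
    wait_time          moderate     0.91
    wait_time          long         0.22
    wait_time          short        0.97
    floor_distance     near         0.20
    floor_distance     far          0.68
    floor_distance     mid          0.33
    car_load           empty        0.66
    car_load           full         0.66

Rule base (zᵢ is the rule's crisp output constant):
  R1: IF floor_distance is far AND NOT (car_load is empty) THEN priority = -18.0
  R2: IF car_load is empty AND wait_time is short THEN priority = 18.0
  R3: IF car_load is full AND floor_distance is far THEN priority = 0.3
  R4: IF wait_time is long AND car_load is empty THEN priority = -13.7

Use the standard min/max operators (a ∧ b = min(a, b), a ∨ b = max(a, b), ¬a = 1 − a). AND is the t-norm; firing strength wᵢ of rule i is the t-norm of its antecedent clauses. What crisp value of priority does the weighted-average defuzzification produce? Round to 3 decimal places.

1.566

R1 (z=-18.0): far=0.68, ¬empty=1−0.66=0.34; AND[min(a, b)] → w = 0.34
R2 (z=18.0): empty=0.66, short=0.97; AND[min(a, b)] → w = 0.66
R3 (z=0.3): full=0.66, far=0.68; AND[min(a, b)] → w = 0.66
R4 (z=-13.7): long=0.22, empty=0.66; AND[min(a, b)] → w = 0.22
Weighted average = (0.34·-18.0 + 0.66·18.0 + 0.66·0.3 + 0.22·-13.7) / (0.34 + 0.66 + 0.66 + 0.22)
  = 2.9440 / 1.8800 = 1.566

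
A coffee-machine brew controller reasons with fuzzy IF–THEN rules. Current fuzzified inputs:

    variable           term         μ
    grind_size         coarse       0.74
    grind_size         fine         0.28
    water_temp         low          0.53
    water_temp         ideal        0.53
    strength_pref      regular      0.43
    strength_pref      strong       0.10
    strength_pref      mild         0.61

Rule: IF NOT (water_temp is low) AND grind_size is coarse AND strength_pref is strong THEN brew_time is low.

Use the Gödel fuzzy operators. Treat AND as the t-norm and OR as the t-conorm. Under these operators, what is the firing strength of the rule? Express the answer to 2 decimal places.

firing strength: ¬low=1−0.53=0.47, coarse=0.74, strong=0.10; AND[min(a, b)] → w = 0.10

0.10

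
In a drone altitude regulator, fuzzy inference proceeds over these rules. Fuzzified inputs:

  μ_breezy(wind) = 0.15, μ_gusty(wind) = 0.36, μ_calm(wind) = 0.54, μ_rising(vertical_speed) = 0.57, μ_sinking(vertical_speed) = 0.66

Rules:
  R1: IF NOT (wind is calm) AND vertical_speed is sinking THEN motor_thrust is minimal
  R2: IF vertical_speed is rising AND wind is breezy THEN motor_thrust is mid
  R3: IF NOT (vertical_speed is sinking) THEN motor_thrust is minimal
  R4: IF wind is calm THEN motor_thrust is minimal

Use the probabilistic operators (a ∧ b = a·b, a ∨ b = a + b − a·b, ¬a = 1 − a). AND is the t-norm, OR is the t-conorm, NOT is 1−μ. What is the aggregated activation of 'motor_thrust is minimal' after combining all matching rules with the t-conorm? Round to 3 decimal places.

0.789

R1: ¬calm=1−0.54=0.46, sinking=0.66; AND[a·b] → w = 0.3036
R2: rising=0.57, breezy=0.15; AND[a·b] → w = 0.0855
R3: ¬sinking=1−0.66=0.34 → w = 0.3400
R4: calm=0.54 → w = 0.5400
Rules with consequent 'minimal': {R1, R3, R4} → strengths 0.3036, 0.3400, 0.5400
Aggregate via t-conorm [a + b − a·b]: 0.7886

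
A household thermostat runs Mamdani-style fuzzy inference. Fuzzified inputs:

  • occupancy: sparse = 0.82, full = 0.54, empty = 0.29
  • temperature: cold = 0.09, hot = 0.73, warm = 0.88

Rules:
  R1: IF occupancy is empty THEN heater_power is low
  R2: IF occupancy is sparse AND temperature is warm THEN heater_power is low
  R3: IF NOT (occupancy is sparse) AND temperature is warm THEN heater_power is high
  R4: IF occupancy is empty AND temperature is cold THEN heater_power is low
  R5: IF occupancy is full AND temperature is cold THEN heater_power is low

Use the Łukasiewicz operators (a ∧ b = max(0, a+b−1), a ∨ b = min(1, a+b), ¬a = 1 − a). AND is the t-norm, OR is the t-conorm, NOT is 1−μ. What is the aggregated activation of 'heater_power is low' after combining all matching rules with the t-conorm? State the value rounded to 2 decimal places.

R1: empty=0.29 → w = 0.29
R2: sparse=0.82, warm=0.88; AND[max(0, a+b−1)] → w = 0.70
R3: ¬sparse=1−0.82=0.18, warm=0.88; AND[max(0, a+b−1)] → w = 0.06
R4: empty=0.29, cold=0.09; AND[max(0, a+b−1)] → w = 0.00
R5: full=0.54, cold=0.09; AND[max(0, a+b−1)] → w = 0.00
Rules with consequent 'low': {R1, R2, R4, R5} → strengths 0.29, 0.70, 0.00, 0.00
Aggregate via t-conorm [min(1, a+b)]: 0.99

0.99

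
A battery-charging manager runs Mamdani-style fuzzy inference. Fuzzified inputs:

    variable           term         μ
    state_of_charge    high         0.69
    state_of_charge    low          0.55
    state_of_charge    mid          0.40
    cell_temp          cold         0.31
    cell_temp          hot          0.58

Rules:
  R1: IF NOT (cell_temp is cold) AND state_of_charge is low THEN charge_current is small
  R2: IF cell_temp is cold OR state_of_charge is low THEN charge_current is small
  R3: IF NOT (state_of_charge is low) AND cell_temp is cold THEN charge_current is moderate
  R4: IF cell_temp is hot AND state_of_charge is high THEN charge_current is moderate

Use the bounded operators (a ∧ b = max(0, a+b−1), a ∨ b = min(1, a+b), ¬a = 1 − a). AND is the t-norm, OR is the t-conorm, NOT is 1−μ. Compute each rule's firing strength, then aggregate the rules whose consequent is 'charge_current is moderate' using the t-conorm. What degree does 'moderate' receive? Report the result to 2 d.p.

R1: ¬cold=1−0.31=0.69, low=0.55; AND[max(0, a+b−1)] → w = 0.24
R2: cold=0.31, low=0.55; OR[min(1, a+b)] → w = 0.86
R3: ¬low=1−0.55=0.45, cold=0.31; AND[max(0, a+b−1)] → w = 0.00
R4: hot=0.58, high=0.69; AND[max(0, a+b−1)] → w = 0.27
Rules with consequent 'moderate': {R3, R4} → strengths 0.00, 0.27
Aggregate via t-conorm [min(1, a+b)]: 0.27

0.27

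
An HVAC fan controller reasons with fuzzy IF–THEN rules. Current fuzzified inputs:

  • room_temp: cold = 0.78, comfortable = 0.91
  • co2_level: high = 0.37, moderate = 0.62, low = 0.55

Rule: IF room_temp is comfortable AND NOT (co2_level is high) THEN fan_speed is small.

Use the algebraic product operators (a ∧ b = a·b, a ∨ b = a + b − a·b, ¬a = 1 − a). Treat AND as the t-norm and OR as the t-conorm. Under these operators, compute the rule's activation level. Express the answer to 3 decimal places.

firing strength: comfortable=0.91, ¬high=1−0.37=0.63; AND[a·b] → w = 0.5733

0.573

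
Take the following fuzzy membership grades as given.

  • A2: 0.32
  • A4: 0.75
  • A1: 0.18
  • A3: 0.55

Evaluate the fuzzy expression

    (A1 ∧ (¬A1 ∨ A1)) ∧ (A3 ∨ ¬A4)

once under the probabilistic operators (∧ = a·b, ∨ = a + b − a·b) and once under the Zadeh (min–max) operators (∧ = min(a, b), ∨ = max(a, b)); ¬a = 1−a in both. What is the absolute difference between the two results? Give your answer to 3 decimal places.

0.078

Under probabilistic:
  ¬A1 = 1 − 0.1800 = 0.8200
  ¬A1 ∨ A1 = a + b − a·b on (0.8200, 0.1800) = 0.8524
  A1 ∧ (¬A1 ∨ A1) = a·b on (0.1800, 0.8524) = 0.1534
  ¬A4 = 1 − 0.7500 = 0.2500
  A3 ∨ ¬A4 = a + b − a·b on (0.5500, 0.2500) = 0.6625
  (A1 ∧ (¬A1 ∨ A1)) ∧ (A3 ∨ ¬A4) = a·b on (0.1534, 0.6625) = 0.1016
  → value = 0.1016
Under Zadeh (min–max):
  ¬A1 = 1 − 0.18 = 0.82
  ¬A1 ∨ A1 = max(a, b) on (0.82, 0.18) = 0.82
  A1 ∧ (¬A1 ∨ A1) = min(a, b) on (0.18, 0.82) = 0.18
  ¬A4 = 1 − 0.75 = 0.25
  A3 ∨ ¬A4 = max(a, b) on (0.55, 0.25) = 0.55
  (A1 ∧ (¬A1 ∨ A1)) ∧ (A3 ∨ ¬A4) = min(a, b) on (0.18, 0.55) = 0.18
  → value = 0.1800
|0.1016 − 0.1800| = 0.078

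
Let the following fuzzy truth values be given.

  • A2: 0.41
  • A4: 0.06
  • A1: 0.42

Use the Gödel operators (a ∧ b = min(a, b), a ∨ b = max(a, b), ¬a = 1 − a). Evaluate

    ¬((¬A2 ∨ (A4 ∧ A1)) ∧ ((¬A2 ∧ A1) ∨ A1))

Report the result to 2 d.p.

0.58

¬A2 = 1 − 0.41 = 0.59
A4 ∧ A1 = min(a, b) on (0.06, 0.42) = 0.06
¬A2 ∨ (A4 ∧ A1) = max(a, b) on (0.59, 0.06) = 0.59
¬A2 = 1 − 0.41 = 0.59
¬A2 ∧ A1 = min(a, b) on (0.59, 0.42) = 0.42
(¬A2 ∧ A1) ∨ A1 = max(a, b) on (0.42, 0.42) = 0.42
(¬A2 ∨ (A4 ∧ A1)) ∧ ((¬A2 ∧ A1) ∨ A1) = min(a, b) on (0.59, 0.42) = 0.42
¬((¬A2 ∨ (A4 ∧ A1)) ∧ ((¬A2 ∧ A1) ∨ A1)) = 1 − 0.42 = 0.58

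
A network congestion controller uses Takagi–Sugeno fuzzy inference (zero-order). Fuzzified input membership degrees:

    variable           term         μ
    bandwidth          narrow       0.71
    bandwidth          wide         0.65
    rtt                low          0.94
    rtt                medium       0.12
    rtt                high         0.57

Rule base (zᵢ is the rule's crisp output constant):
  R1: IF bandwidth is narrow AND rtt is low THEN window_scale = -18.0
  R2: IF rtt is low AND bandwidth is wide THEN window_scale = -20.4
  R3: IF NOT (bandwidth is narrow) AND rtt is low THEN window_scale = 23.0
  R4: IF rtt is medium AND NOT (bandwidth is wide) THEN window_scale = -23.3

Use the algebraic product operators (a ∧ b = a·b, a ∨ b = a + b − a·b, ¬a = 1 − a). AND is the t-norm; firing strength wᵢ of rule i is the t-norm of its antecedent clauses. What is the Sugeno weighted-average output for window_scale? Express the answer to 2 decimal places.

R1 (z=-18.0): narrow=0.71, low=0.94; AND[a·b] → w = 0.6674
R2 (z=-20.4): low=0.94, wide=0.65; AND[a·b] → w = 0.6110
R3 (z=23.0): ¬narrow=1−0.71=0.29, low=0.94; AND[a·b] → w = 0.2726
R4 (z=-23.3): medium=0.12, ¬wide=1−0.65=0.35; AND[a·b] → w = 0.0420
Weighted average = (0.6674·-18.0 + 0.6110·-20.4 + 0.2726·23.0 + 0.0420·-23.3) / (0.6674 + 0.6110 + 0.2726 + 0.0420)
  = -19.1864 / 1.5930 = -12.04

-12.04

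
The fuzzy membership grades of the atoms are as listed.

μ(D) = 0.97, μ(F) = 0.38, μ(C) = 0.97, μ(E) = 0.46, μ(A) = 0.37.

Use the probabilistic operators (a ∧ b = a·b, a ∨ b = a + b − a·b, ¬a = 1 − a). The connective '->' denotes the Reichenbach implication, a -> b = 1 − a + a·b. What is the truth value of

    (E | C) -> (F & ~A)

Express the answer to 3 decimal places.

E | C = a + b − a·b on (0.4600, 0.9700) = 0.9838
~A = 1 − 0.3700 = 0.6300
F & ~A = a·b on (0.3800, 0.6300) = 0.2394
(E | C) -> (F & ~A)  [Reichenbach: 1 − a + a·b] with a=0.9838, b=0.2394 → 0.2517

0.252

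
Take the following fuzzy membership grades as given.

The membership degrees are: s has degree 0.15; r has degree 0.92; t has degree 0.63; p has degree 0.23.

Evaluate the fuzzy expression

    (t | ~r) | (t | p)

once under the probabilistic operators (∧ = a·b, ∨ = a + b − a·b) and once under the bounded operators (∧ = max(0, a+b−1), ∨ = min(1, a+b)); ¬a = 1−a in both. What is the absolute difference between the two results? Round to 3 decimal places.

0.097

Under probabilistic:
  ~r = 1 − 0.9200 = 0.0800
  t | ~r = a + b − a·b on (0.6300, 0.0800) = 0.6596
  t | p = a + b − a·b on (0.6300, 0.2300) = 0.7151
  (t | ~r) | (t | p) = a + b − a·b on (0.6596, 0.7151) = 0.9030
  → value = 0.9030
Under bounded:
  ~r = 1 − 0.92 = 0.08
  t | ~r = min(1, a+b) on (0.63, 0.08) = 0.71
  t | p = min(1, a+b) on (0.63, 0.23) = 0.86
  (t | ~r) | (t | p) = min(1, a+b) on (0.71, 0.86) = 1.00
  → value = 1.0000
|0.9030 − 1.0000| = 0.097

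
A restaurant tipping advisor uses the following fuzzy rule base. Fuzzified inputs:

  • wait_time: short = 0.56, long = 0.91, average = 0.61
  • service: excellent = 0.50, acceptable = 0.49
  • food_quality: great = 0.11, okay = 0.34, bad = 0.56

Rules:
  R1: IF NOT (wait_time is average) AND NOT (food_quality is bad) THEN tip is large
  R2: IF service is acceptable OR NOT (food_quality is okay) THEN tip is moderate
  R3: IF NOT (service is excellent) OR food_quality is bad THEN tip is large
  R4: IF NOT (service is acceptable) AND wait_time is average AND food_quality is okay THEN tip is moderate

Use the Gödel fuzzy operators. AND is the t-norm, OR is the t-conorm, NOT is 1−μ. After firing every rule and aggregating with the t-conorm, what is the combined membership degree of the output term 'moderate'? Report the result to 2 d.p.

R1: ¬average=1−0.61=0.39, ¬bad=1−0.56=0.44; AND[min(a, b)] → w = 0.39
R2: acceptable=0.49, ¬okay=1−0.34=0.66; OR[max(a, b)] → w = 0.66
R3: ¬excellent=1−0.50=0.50, bad=0.56; OR[max(a, b)] → w = 0.56
R4: ¬acceptable=1−0.49=0.51, average=0.61, okay=0.34; AND[min(a, b)] → w = 0.34
Rules with consequent 'moderate': {R2, R4} → strengths 0.66, 0.34
Aggregate via t-conorm [max(a, b)]: 0.66

0.66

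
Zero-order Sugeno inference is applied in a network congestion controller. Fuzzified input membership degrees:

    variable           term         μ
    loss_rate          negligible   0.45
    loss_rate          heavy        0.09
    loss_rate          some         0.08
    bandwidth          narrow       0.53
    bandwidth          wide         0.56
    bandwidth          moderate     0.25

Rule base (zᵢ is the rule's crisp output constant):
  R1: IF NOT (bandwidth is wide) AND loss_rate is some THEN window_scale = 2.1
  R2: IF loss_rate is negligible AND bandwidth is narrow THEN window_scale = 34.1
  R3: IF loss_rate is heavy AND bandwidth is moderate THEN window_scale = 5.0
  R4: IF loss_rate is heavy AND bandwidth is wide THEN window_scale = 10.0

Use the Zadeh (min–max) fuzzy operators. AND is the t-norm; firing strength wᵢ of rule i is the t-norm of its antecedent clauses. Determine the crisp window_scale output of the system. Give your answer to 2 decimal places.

R1 (z=2.1): ¬wide=1−0.56=0.44, some=0.08; AND[min(a, b)] → w = 0.08
R2 (z=34.1): negligible=0.45, narrow=0.53; AND[min(a, b)] → w = 0.45
R3 (z=5.0): heavy=0.09, moderate=0.25; AND[min(a, b)] → w = 0.09
R4 (z=10.0): heavy=0.09, wide=0.56; AND[min(a, b)] → w = 0.09
Weighted average = (0.08·2.1 + 0.45·34.1 + 0.09·5.0 + 0.09·10.0) / (0.08 + 0.45 + 0.09 + 0.09)
  = 16.8630 / 0.7100 = 23.75

23.75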